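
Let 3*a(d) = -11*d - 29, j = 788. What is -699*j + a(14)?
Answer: -550873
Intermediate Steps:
a(d) = -29/3 - 11*d/3 (a(d) = (-11*d - 29)/3 = (-29 - 11*d)/3 = -29/3 - 11*d/3)
-699*j + a(14) = -699*788 + (-29/3 - 11/3*14) = -550812 + (-29/3 - 154/3) = -550812 - 61 = -550873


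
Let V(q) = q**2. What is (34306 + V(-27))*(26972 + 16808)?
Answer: 1533832300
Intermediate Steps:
(34306 + V(-27))*(26972 + 16808) = (34306 + (-27)**2)*(26972 + 16808) = (34306 + 729)*43780 = 35035*43780 = 1533832300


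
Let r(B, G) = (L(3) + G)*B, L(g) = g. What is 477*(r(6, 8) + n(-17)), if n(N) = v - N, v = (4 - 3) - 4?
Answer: 38160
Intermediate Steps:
v = -3 (v = 1 - 4 = -3)
n(N) = -3 - N
r(B, G) = B*(3 + G) (r(B, G) = (3 + G)*B = B*(3 + G))
477*(r(6, 8) + n(-17)) = 477*(6*(3 + 8) + (-3 - 1*(-17))) = 477*(6*11 + (-3 + 17)) = 477*(66 + 14) = 477*80 = 38160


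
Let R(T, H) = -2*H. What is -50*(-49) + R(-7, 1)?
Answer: 2448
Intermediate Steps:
-50*(-49) + R(-7, 1) = -50*(-49) - 2*1 = 2450 - 2 = 2448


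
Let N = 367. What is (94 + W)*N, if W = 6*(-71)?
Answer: -121844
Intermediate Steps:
W = -426
(94 + W)*N = (94 - 426)*367 = -332*367 = -121844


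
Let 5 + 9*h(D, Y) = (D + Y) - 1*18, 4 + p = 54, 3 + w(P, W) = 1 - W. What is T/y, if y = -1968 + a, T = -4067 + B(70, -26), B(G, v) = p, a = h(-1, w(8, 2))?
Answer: 36153/17740 ≈ 2.0379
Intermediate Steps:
w(P, W) = -2 - W (w(P, W) = -3 + (1 - W) = -2 - W)
p = 50 (p = -4 + 54 = 50)
h(D, Y) = -23/9 + D/9 + Y/9 (h(D, Y) = -5/9 + ((D + Y) - 1*18)/9 = -5/9 + ((D + Y) - 18)/9 = -5/9 + (-18 + D + Y)/9 = -5/9 + (-2 + D/9 + Y/9) = -23/9 + D/9 + Y/9)
a = -28/9 (a = -23/9 + (1/9)*(-1) + (-2 - 1*2)/9 = -23/9 - 1/9 + (-2 - 2)/9 = -23/9 - 1/9 + (1/9)*(-4) = -23/9 - 1/9 - 4/9 = -28/9 ≈ -3.1111)
B(G, v) = 50
T = -4017 (T = -4067 + 50 = -4017)
y = -17740/9 (y = -1968 - 28/9 = -17740/9 ≈ -1971.1)
T/y = -4017/(-17740/9) = -4017*(-9/17740) = 36153/17740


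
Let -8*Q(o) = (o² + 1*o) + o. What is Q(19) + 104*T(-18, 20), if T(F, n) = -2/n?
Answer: -2411/40 ≈ -60.275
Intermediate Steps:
Q(o) = -o/4 - o²/8 (Q(o) = -((o² + 1*o) + o)/8 = -((o² + o) + o)/8 = -((o + o²) + o)/8 = -(o² + 2*o)/8 = -o/4 - o²/8)
Q(19) + 104*T(-18, 20) = -⅛*19*(2 + 19) + 104*(-2/20) = -⅛*19*21 + 104*(-2*1/20) = -399/8 + 104*(-⅒) = -399/8 - 52/5 = -2411/40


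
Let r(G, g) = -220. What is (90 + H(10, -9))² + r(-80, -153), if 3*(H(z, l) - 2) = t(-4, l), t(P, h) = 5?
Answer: 76981/9 ≈ 8553.4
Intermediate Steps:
H(z, l) = 11/3 (H(z, l) = 2 + (⅓)*5 = 2 + 5/3 = 11/3)
(90 + H(10, -9))² + r(-80, -153) = (90 + 11/3)² - 220 = (281/3)² - 220 = 78961/9 - 220 = 76981/9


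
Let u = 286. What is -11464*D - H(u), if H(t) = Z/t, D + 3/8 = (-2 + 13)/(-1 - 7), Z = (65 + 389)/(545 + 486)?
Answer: 2957800619/147433 ≈ 20062.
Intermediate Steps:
Z = 454/1031 ≈ 0.44035
D = -7/4 (D = -3/8 + (-2 + 13)/(-1 - 7) = -3/8 + 11/(-8) = -3/8 + 11*(-1/8) = -3/8 - 11/8 = -7/4 ≈ -1.7500)
H(t) = 454/(1031*t)
-11464*D - H(u) = -11464*(-7/4) - 454/(1031*286) = 20062 - 454/(1031*286) = 20062 - 1*227/147433 = 20062 - 227/147433 = 2957800619/147433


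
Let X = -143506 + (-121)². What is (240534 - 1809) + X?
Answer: 109860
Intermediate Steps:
X = -128865 (X = -143506 + 14641 = -128865)
(240534 - 1809) + X = (240534 - 1809) - 128865 = 238725 - 128865 = 109860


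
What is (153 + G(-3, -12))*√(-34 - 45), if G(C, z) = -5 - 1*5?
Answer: 143*I*√79 ≈ 1271.0*I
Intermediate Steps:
G(C, z) = -10 (G(C, z) = -5 - 5 = -10)
(153 + G(-3, -12))*√(-34 - 45) = (153 - 10)*√(-34 - 45) = 143*√(-79) = 143*(I*√79) = 143*I*√79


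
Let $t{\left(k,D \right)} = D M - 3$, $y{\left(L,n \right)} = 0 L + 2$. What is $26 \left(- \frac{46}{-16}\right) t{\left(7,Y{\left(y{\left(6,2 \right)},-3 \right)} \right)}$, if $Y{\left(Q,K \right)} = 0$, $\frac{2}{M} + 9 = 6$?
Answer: $- \frac{897}{4} \approx -224.25$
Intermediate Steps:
$M = - \frac{2}{3}$ ($M = \frac{2}{-9 + 6} = \frac{2}{-3} = 2 \left(- \frac{1}{3}\right) = - \frac{2}{3} \approx -0.66667$)
$y{\left(L,n \right)} = 2$ ($y{\left(L,n \right)} = 0 + 2 = 2$)
$t{\left(k,D \right)} = -3 - \frac{2 D}{3}$ ($t{\left(k,D \right)} = D \left(- \frac{2}{3}\right) - 3 = - \frac{2 D}{3} - 3 = -3 - \frac{2 D}{3}$)
$26 \left(- \frac{46}{-16}\right) t{\left(7,Y{\left(y{\left(6,2 \right)},-3 \right)} \right)} = 26 \left(- \frac{46}{-16}\right) \left(-3 - 0\right) = 26 \left(\left(-46\right) \left(- \frac{1}{16}\right)\right) \left(-3 + 0\right) = 26 \cdot \frac{23}{8} \left(-3\right) = \frac{299}{4} \left(-3\right) = - \frac{897}{4}$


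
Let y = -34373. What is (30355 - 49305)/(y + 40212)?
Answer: -18950/5839 ≈ -3.2454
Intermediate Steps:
(30355 - 49305)/(y + 40212) = (30355 - 49305)/(-34373 + 40212) = -18950/5839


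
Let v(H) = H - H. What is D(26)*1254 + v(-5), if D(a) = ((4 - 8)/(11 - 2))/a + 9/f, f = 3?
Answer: 145882/39 ≈ 3740.6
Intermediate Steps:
D(a) = 3 - 4/(9*a) (D(a) = ((4 - 8)/(11 - 2))/a + 9/3 = (-4/9)/a + 9*(1/3) = (-4*1/9)/a + 3 = -4/(9*a) + 3 = 3 - 4/(9*a))
v(H) = 0
D(26)*1254 + v(-5) = (3 - 4/9/26)*1254 + 0 = (3 - 4/9*1/26)*1254 + 0 = (3 - 2/117)*1254 + 0 = (349/117)*1254 + 0 = 145882/39 + 0 = 145882/39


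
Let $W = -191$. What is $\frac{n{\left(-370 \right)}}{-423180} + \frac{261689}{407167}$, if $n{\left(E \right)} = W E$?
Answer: $\frac{8196705913}{17230493106} \approx 0.47571$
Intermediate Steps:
$n{\left(E \right)} = - 191 E$
$\frac{n{\left(-370 \right)}}{-423180} + \frac{261689}{407167} = \frac{\left(-191\right) \left(-370\right)}{-423180} + \frac{261689}{407167} = 70670 \left(- \frac{1}{423180}\right) + 261689 \cdot \frac{1}{407167} = - \frac{7067}{42318} + \frac{261689}{407167} = \frac{8196705913}{17230493106}$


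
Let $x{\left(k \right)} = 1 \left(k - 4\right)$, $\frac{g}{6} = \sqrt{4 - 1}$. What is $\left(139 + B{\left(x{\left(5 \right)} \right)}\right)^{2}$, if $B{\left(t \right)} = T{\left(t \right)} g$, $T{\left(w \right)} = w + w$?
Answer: $19753 + 3336 \sqrt{3} \approx 25531.0$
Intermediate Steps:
$T{\left(w \right)} = 2 w$
$g = 6 \sqrt{3}$ ($g = 6 \sqrt{4 - 1} = 6 \sqrt{3} \approx 10.392$)
$x{\left(k \right)} = -4 + k$ ($x{\left(k \right)} = 1 \left(-4 + k\right) = -4 + k$)
$B{\left(t \right)} = 12 t \sqrt{3}$ ($B{\left(t \right)} = 2 t 6 \sqrt{3} = 12 t \sqrt{3}$)
$\left(139 + B{\left(x{\left(5 \right)} \right)}\right)^{2} = \left(139 + 12 \left(-4 + 5\right) \sqrt{3}\right)^{2} = \left(139 + 12 \cdot 1 \sqrt{3}\right)^{2} = \left(139 + 12 \sqrt{3}\right)^{2}$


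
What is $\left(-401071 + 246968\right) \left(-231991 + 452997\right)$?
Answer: $-34057687618$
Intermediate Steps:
$\left(-401071 + 246968\right) \left(-231991 + 452997\right) = \left(-154103\right) 221006 = -34057687618$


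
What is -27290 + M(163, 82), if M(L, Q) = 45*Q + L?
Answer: -23437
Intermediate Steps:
M(L, Q) = L + 45*Q
-27290 + M(163, 82) = -27290 + (163 + 45*82) = -27290 + (163 + 3690) = -27290 + 3853 = -23437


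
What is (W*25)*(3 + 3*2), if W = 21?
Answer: 4725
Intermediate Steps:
(W*25)*(3 + 3*2) = (21*25)*(3 + 3*2) = 525*(3 + 6) = 525*9 = 4725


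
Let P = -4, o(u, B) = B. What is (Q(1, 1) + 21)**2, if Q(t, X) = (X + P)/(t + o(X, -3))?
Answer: 2025/4 ≈ 506.25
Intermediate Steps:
Q(t, X) = (-4 + X)/(-3 + t) (Q(t, X) = (X - 4)/(t - 3) = (-4 + X)/(-3 + t))
(Q(1, 1) + 21)**2 = ((-4 + 1)/(-3 + 1) + 21)**2 = (-3/(-2) + 21)**2 = (-1/2*(-3) + 21)**2 = (3/2 + 21)**2 = (45/2)**2 = 2025/4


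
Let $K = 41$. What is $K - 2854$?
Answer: $-2813$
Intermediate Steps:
$K - 2854 = 41 - 2854 = -2813$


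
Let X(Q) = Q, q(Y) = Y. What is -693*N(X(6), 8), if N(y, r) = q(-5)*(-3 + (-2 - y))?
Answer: -38115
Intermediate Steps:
N(y, r) = 25 + 5*y (N(y, r) = -5*(-3 + (-2 - y)) = -5*(-5 - y) = 25 + 5*y)
-693*N(X(6), 8) = -693*(25 + 5*6) = -693*(25 + 30) = -693*55 = -38115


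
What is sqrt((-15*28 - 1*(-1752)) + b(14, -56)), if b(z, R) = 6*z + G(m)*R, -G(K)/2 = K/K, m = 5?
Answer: 2*sqrt(382) ≈ 39.090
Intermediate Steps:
G(K) = -2 (G(K) = -2*K/K = -2*1 = -2)
b(z, R) = -2*R + 6*z (b(z, R) = 6*z - 2*R = -2*R + 6*z)
sqrt((-15*28 - 1*(-1752)) + b(14, -56)) = sqrt((-15*28 - 1*(-1752)) + (-2*(-56) + 6*14)) = sqrt((-420 + 1752) + (112 + 84)) = sqrt(1332 + 196) = sqrt(1528) = 2*sqrt(382)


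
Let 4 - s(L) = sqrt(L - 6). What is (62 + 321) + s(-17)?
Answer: 387 - I*sqrt(23) ≈ 387.0 - 4.7958*I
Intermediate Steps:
s(L) = 4 - sqrt(-6 + L) (s(L) = 4 - sqrt(L - 6) = 4 - sqrt(-6 + L))
(62 + 321) + s(-17) = (62 + 321) + (4 - sqrt(-6 - 17)) = 383 + (4 - sqrt(-23)) = 383 + (4 - I*sqrt(23)) = 387 - I*sqrt(23)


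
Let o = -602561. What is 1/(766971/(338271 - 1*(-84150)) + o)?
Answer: -140807/84844551070 ≈ -1.6596e-6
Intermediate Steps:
1/(766971/(338271 - 1*(-84150)) + o) = 1/(766971/(338271 - 1*(-84150)) - 602561) = 1/(766971/(338271 + 84150) - 602561) = 1/(766971/422421 - 602561) = 1/(766971*(1/422421) - 602561) = 1/(255657/140807 - 602561) = 1/(-84844551070/140807) = -140807/84844551070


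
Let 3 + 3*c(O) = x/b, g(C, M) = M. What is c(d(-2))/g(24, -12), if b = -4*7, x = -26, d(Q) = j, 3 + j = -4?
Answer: 29/504 ≈ 0.057540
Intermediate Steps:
j = -7 (j = -3 - 4 = -7)
d(Q) = -7
b = -28
c(O) = -29/42 (c(O) = -1 + (-26/(-28))/3 = -1 + (-26*(-1/28))/3 = -1 + (⅓)*(13/14) = -1 + 13/42 = -29/42)
c(d(-2))/g(24, -12) = -29/42/(-12) = -29/42*(-1/12) = 29/504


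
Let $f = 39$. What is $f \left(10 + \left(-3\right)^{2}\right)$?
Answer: $741$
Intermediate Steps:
$f \left(10 + \left(-3\right)^{2}\right) = 39 \left(10 + \left(-3\right)^{2}\right) = 39 \left(10 + 9\right) = 39 \cdot 19 = 741$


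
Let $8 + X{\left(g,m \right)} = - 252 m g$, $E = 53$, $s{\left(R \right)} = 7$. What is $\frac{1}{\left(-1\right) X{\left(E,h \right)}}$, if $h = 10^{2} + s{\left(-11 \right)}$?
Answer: $\frac{1}{1429100} \approx 6.9974 \cdot 10^{-7}$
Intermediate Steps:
$h = 107$ ($h = 10^{2} + 7 = 100 + 7 = 107$)
$X{\left(g,m \right)} = -8 - 252 g m$ ($X{\left(g,m \right)} = -8 + - 252 m g = -8 - 252 g m$)
$\frac{1}{\left(-1\right) X{\left(E,h \right)}} = \frac{1}{\left(-1\right) \left(-8 - 13356 \cdot 107\right)} = \frac{1}{\left(-1\right) \left(-8 - 1429092\right)} = \frac{1}{\left(-1\right) \left(-1429100\right)} = \frac{1}{1429100}$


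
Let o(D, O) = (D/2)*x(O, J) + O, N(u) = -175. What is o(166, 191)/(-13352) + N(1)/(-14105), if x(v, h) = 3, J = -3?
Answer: -13820/672607 ≈ -0.020547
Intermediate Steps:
o(D, O) = O + 3*D/2 (o(D, O) = (D/2)*3 + O = 3*D/2 + O = O + 3*D/2)
o(166, 191)/(-13352) + N(1)/(-14105) = (191 + (3/2)*166)/(-13352) - 175/(-14105) = (191 + 249)*(-1/13352) - 175*(-1/14105) = 440*(-1/13352) + 5/403 = -55/1669 + 5/403 = -13820/672607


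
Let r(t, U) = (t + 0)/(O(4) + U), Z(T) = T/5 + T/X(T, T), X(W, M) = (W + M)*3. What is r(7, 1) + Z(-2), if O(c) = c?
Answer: 7/6 ≈ 1.1667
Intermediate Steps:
X(W, M) = 3*M + 3*W (X(W, M) = (M + W)*3 = 3*M + 3*W)
Z(T) = ⅙ + T/5 (Z(T) = T/5 + T/(3*T + 3*T) = T*(⅕) + T/((6*T)) = T/5 + T*(1/(6*T)) = T/5 + ⅙ = ⅙ + T/5)
r(t, U) = t/(4 + U) (r(t, U) = (t + 0)/(4 + U) = t/(4 + U))
r(7, 1) + Z(-2) = 7/(4 + 1) + (⅙ + (⅕)*(-2)) = 7/5 + (⅙ - ⅖) = 7*(⅕) - 7/30 = 7/5 - 7/30 = 7/6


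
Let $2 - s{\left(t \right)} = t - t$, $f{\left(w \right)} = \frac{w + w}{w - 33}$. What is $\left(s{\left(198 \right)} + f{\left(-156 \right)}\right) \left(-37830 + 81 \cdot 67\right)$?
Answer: $- \frac{354890}{3} \approx -1.183 \cdot 10^{5}$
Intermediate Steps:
$f{\left(w \right)} = \frac{2 w}{-33 + w}$
$s{\left(t \right)} = 2$ ($s{\left(t \right)} = 2 - \left(t - t\right) = 2 - 0 = 2 + 0 = 2$)
$\left(s{\left(198 \right)} + f{\left(-156 \right)}\right) \left(-37830 + 81 \cdot 67\right) = \left(2 + 2 \left(-156\right) \frac{1}{-33 - 156}\right) \left(-37830 + 81 \cdot 67\right) = \left(2 + 2 \left(-156\right) \frac{1}{-189}\right) \left(-37830 + 5427\right) = \left(2 + 2 \left(-156\right) \left(- \frac{1}{189}\right)\right) \left(-32403\right) = \left(2 + \frac{104}{63}\right) \left(-32403\right) = \frac{230}{63} \left(-32403\right) = - \frac{354890}{3}$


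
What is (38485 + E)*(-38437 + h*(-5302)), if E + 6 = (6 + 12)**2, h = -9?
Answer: 360130643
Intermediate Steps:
E = 318 (E = -6 + (6 + 12)**2 = -6 + 18**2 = -6 + 324 = 318)
(38485 + E)*(-38437 + h*(-5302)) = (38485 + 318)*(-38437 - 9*(-5302)) = 38803*(-38437 + 47718) = 38803*9281 = 360130643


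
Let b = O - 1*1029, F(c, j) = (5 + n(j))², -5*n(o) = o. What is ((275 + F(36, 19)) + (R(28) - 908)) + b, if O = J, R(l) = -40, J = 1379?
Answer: -8039/25 ≈ -321.56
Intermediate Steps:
O = 1379
n(o) = -o/5
F(c, j) = (5 - j/5)²
b = 350 (b = 1379 - 1*1029 = 1379 - 1029 = 350)
((275 + F(36, 19)) + (R(28) - 908)) + b = ((275 + (-25 + 19)²/25) + (-40 - 908)) + 350 = ((275 + (1/25)*(-6)²) - 948) + 350 = ((275 + (1/25)*36) - 948) + 350 = ((275 + 36/25) - 948) + 350 = (6911/25 - 948) + 350 = -16789/25 + 350 = -8039/25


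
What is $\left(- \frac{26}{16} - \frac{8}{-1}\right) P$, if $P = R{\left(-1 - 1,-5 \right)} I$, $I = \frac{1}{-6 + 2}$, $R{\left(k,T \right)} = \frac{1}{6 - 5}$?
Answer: $- \frac{51}{32} \approx -1.5938$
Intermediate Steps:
$R{\left(k,T \right)} = 1$ ($R{\left(k,T \right)} = 1^{-1} = 1$)
$I = - \frac{1}{4}$ ($I = \frac{1}{-4} = - \frac{1}{4} \approx -0.25$)
$P = - \frac{1}{4}$ ($P = 1 \left(- \frac{1}{4}\right) = - \frac{1}{4} \approx -0.25$)
$\left(- \frac{26}{16} - \frac{8}{-1}\right) P = \left(- \frac{26}{16} - \frac{8}{-1}\right) \left(- \frac{1}{4}\right) = \left(\left(-26\right) \frac{1}{16} - -8\right) \left(- \frac{1}{4}\right) = \left(- \frac{13}{8} + 8\right) \left(- \frac{1}{4}\right) = \frac{51}{8} \left(- \frac{1}{4}\right) = - \frac{51}{32}$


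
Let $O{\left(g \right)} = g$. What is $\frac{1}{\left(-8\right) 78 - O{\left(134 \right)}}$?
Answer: $- \frac{1}{758} \approx -0.0013193$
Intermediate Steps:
$\frac{1}{\left(-8\right) 78 - O{\left(134 \right)}} = \frac{1}{\left(-8\right) 78 - 134} = \frac{1}{-624 - 134} = \frac{1}{-758} = - \frac{1}{758}$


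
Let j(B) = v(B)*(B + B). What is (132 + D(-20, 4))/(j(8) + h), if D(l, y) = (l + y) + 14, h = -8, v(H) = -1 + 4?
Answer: 13/4 ≈ 3.2500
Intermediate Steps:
v(H) = 3
j(B) = 6*B (j(B) = 3*(B + B) = 3*(2*B) = 6*B)
D(l, y) = 14 + l + y
(132 + D(-20, 4))/(j(8) + h) = (132 + (14 - 20 + 4))/(6*8 - 8) = (132 - 2)/(48 - 8) = 130/40 = 130*(1/40) = 13/4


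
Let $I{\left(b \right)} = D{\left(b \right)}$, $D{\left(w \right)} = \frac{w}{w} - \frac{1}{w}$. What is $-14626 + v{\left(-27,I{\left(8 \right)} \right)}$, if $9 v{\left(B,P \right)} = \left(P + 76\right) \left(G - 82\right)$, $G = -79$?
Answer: $- \frac{384029}{24} \approx -16001.0$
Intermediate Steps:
$D{\left(w \right)} = 1 - \frac{1}{w}$
$I{\left(b \right)} = \frac{-1 + b}{b}$
$v{\left(B,P \right)} = - \frac{12236}{9} - \frac{161 P}{9}$ ($v{\left(B,P \right)} = \frac{\left(P + 76\right) \left(-79 - 82\right)}{9} = \frac{\left(76 + P\right) \left(-161\right)}{9} = \frac{-12236 - 161 P}{9} = - \frac{12236}{9} - \frac{161 P}{9}$)
$-14626 + v{\left(-27,I{\left(8 \right)} \right)} = -14626 - \left(\frac{12236}{9} + \frac{161 \frac{-1 + 8}{8}}{9}\right) = -14626 - \left(\frac{12236}{9} + \frac{161 \cdot \frac{1}{8} \cdot 7}{9}\right) = -14626 - \frac{33005}{24} = - \frac{384029}{24}$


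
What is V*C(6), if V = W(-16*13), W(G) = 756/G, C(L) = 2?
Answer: -189/26 ≈ -7.2692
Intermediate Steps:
V = -189/52 (V = 756/((-16*13)) = 756/(-208) = 756*(-1/208) = -189/52 ≈ -3.6346)
V*C(6) = -189/52*2 = -189/26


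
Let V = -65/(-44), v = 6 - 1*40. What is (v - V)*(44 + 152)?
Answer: -76489/11 ≈ -6953.5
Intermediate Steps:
v = -34 (v = 6 - 40 = -34)
V = 65/44 (V = -65*(-1/44) = 65/44 ≈ 1.4773)
(v - V)*(44 + 152) = (-34 - 1*65/44)*(44 + 152) = (-34 - 65/44)*196 = -1561/44*196 = -76489/11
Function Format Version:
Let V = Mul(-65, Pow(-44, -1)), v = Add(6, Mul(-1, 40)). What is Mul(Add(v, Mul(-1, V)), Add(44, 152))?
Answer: Rational(-76489, 11) ≈ -6953.5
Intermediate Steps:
v = -34 (v = Add(6, -40) = -34)
V = Rational(65, 44) (V = Mul(-65, Rational(-1, 44)) = Rational(65, 44) ≈ 1.4773)
Mul(Add(v, Mul(-1, V)), Add(44, 152)) = Mul(Add(-34, Mul(-1, Rational(65, 44))), Add(44, 152)) = Mul(Add(-34, Rational(-65, 44)), 196) = Mul(Rational(-1561, 44), 196) = Rational(-76489, 11)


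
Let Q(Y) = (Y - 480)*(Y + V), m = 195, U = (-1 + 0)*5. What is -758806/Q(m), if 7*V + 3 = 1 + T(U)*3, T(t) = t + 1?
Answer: 758806/55005 ≈ 13.795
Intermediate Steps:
U = -5 (U = -1*5 = -5)
T(t) = 1 + t
V = -2 (V = -3/7 + (1 + (1 - 5)*3)/7 = -3/7 + (1 - 4*3)/7 = -3/7 + (1 - 12)/7 = -3/7 + (⅐)*(-11) = -3/7 - 11/7 = -2)
Q(Y) = (-480 + Y)*(-2 + Y) (Q(Y) = (Y - 480)*(Y - 2) = (-480 + Y)*(-2 + Y))
-758806/Q(m) = -758806/(960 + 195² - 482*195) = -758806/(960 + 38025 - 93990) = -758806/(-55005) = -758806*(-1/55005) = 758806/55005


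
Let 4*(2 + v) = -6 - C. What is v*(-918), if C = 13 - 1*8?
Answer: 8721/2 ≈ 4360.5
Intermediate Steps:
C = 5 (C = 13 - 8 = 5)
v = -19/4 (v = -2 + (-6 - 1*5)/4 = -2 + (-6 - 5)/4 = -2 + (¼)*(-11) = -2 - 11/4 = -19/4 ≈ -4.7500)
v*(-918) = -19/4*(-918) = 8721/2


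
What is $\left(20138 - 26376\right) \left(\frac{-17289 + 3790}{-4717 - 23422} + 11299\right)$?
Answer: $- \frac{1983409902280}{28139} \approx -7.0486 \cdot 10^{7}$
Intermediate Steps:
$\left(20138 - 26376\right) \left(\frac{-17289 + 3790}{-4717 - 23422} + 11299\right) = - 6238 \left(- \frac{13499}{-28139} + 11299\right) = - 6238 \left(\left(-13499\right) \left(- \frac{1}{28139}\right) + 11299\right) = - 6238 \left(\frac{13499}{28139} + 11299\right) = \left(-6238\right) \frac{317956060}{28139} = - \frac{1983409902280}{28139}$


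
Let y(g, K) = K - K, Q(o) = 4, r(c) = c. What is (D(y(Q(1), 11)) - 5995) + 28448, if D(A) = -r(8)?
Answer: 22445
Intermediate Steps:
y(g, K) = 0
D(A) = -8 (D(A) = -1*8 = -8)
(D(y(Q(1), 11)) - 5995) + 28448 = (-8 - 5995) + 28448 = -6003 + 28448 = 22445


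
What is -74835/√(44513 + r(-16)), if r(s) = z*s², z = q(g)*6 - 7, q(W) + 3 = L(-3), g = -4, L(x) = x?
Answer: -14967*√33505/6701 ≈ -408.84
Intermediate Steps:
q(W) = -6 (q(W) = -3 - 3 = -6)
z = -43 (z = -6*6 - 7 = -36 - 7 = -43)
r(s) = -43*s²
-74835/√(44513 + r(-16)) = -74835/√(44513 - 43*(-16)²) = -74835/√(44513 - 43*256) = -74835/√(44513 - 11008) = -74835*√33505/33505 = -14967*√33505/6701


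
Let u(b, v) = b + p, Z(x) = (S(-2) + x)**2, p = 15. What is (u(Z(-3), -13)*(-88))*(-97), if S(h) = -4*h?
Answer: 341440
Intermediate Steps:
Z(x) = (8 + x)**2 (Z(x) = (-4*(-2) + x)**2 = (8 + x)**2)
u(b, v) = 15 + b (u(b, v) = b + 15 = 15 + b)
(u(Z(-3), -13)*(-88))*(-97) = ((15 + (8 - 3)**2)*(-88))*(-97) = ((15 + 5**2)*(-88))*(-97) = ((15 + 25)*(-88))*(-97) = (40*(-88))*(-97) = -3520*(-97) = 341440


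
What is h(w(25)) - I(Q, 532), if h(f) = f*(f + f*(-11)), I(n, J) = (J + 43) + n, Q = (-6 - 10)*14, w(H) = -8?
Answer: -991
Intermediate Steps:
Q = -224 (Q = -16*14 = -224)
I(n, J) = 43 + J + n (I(n, J) = (43 + J) + n = 43 + J + n)
h(f) = -10*f² (h(f) = f*(f - 11*f) = f*(-10*f) = -10*f²)
h(w(25)) - I(Q, 532) = -10*(-8)² - (43 + 532 - 224) = -10*64 - 1*351 = -640 - 351 = -991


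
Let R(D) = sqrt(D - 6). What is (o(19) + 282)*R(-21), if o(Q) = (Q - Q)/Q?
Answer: 846*I*sqrt(3) ≈ 1465.3*I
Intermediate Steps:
o(Q) = 0 (o(Q) = 0/Q = 0)
R(D) = sqrt(-6 + D)
(o(19) + 282)*R(-21) = (0 + 282)*sqrt(-6 - 21) = 282*sqrt(-27) = 282*(3*I*sqrt(3)) = 846*I*sqrt(3)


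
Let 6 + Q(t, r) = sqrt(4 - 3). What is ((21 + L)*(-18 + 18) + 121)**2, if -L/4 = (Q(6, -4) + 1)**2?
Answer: 14641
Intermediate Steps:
Q(t, r) = -5 (Q(t, r) = -6 + sqrt(4 - 3) = -6 + sqrt(1) = -6 + 1 = -5)
L = -64 (L = -4*(-5 + 1)**2 = -4*(-4)**2 = -4*16 = -64)
((21 + L)*(-18 + 18) + 121)**2 = ((21 - 64)*(-18 + 18) + 121)**2 = (-43*0 + 121)**2 = (0 + 121)**2 = 121**2 = 14641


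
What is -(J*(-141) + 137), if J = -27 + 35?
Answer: 991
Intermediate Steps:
J = 8
-(J*(-141) + 137) = -(8*(-141) + 137) = -(-1128 + 137) = -1*(-991) = 991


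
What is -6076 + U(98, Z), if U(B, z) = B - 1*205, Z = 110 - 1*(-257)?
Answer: -6183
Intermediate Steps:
Z = 367 (Z = 110 + 257 = 367)
U(B, z) = -205 + B (U(B, z) = B - 205 = -205 + B)
-6076 + U(98, Z) = -6076 + (-205 + 98) = -6076 - 107 = -6183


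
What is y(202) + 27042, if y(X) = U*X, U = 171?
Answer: 61584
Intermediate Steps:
y(X) = 171*X
y(202) + 27042 = 171*202 + 27042 = 34542 + 27042 = 61584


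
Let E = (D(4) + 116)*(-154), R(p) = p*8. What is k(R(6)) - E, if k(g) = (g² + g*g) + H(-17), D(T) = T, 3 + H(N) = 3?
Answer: 23088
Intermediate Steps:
H(N) = 0 (H(N) = -3 + 3 = 0)
R(p) = 8*p
k(g) = 2*g² (k(g) = (g² + g*g) + 0 = (g² + g²) + 0 = 2*g² + 0 = 2*g²)
E = -18480 (E = (4 + 116)*(-154) = 120*(-154) = -18480)
k(R(6)) - E = 2*(8*6)² - 1*(-18480) = 2*48² + 18480 = 2*2304 + 18480 = 4608 + 18480 = 23088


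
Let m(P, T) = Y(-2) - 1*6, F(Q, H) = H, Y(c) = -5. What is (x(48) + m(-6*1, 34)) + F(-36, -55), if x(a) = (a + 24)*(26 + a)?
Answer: 5262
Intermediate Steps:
x(a) = (24 + a)*(26 + a)
m(P, T) = -11 (m(P, T) = -5 - 1*6 = -5 - 6 = -11)
(x(48) + m(-6*1, 34)) + F(-36, -55) = ((624 + 48**2 + 50*48) - 11) - 55 = ((624 + 2304 + 2400) - 11) - 55 = (5328 - 11) - 55 = 5317 - 55 = 5262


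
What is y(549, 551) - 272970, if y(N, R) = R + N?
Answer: -271870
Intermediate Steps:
y(N, R) = N + R
y(549, 551) - 272970 = (549 + 551) - 272970 = 1100 - 272970 = -271870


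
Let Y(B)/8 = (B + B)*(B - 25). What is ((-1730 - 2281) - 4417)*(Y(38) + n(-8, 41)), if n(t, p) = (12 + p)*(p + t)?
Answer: -81355484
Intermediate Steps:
Y(B) = 16*B*(-25 + B) (Y(B) = 8*((B + B)*(B - 25)) = 8*((2*B)*(-25 + B)) = 8*(2*B*(-25 + B)) = 16*B*(-25 + B))
((-1730 - 2281) - 4417)*(Y(38) + n(-8, 41)) = ((-1730 - 2281) - 4417)*(16*38*(-25 + 38) + (41**2 + 12*41 + 12*(-8) + 41*(-8))) = (-4011 - 4417)*(16*38*13 + (1681 + 492 - 96 - 328)) = -8428*(7904 + 1749) = -8428*9653 = -81355484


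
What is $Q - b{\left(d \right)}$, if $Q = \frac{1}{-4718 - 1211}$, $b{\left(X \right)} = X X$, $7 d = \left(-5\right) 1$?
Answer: $- \frac{3026}{5929} \approx -0.51037$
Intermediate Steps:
$d = - \frac{5}{7}$ ($d = \frac{\left(-5\right) 1}{7} = \frac{1}{7} \left(-5\right) = - \frac{5}{7} \approx -0.71429$)
$b{\left(X \right)} = X^{2}$
$Q = - \frac{1}{5929}$ ($Q = \frac{1}{-5929} = - \frac{1}{5929} \approx -0.00016866$)
$Q - b{\left(d \right)} = - \frac{1}{5929} - \left(- \frac{5}{7}\right)^{2} = - \frac{1}{5929} - \frac{25}{49} = - \frac{3026}{5929}$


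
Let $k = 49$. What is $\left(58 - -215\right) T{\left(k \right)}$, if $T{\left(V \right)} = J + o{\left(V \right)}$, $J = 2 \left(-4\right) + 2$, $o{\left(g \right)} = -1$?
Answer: $-1911$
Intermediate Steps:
$J = -6$ ($J = -8 + 2 = -6$)
$T{\left(V \right)} = -7$ ($T{\left(V \right)} = -6 - 1 = -7$)
$\left(58 - -215\right) T{\left(k \right)} = \left(58 - -215\right) \left(-7\right) = \left(58 + 215\right) \left(-7\right) = 273 \left(-7\right) = -1911$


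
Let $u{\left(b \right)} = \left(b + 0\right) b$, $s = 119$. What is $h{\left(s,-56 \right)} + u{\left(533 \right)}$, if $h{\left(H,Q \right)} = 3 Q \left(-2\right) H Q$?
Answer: $-1955015$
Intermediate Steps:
$u{\left(b \right)} = b^{2}$ ($u{\left(b \right)} = b b = b^{2}$)
$h{\left(H,Q \right)} = - 6 H Q^{2}$ ($h{\left(H,Q \right)} = - 6 Q H Q = - 6 H Q Q = - 6 H Q^{2}$)
$h{\left(s,-56 \right)} + u{\left(533 \right)} = \left(-6\right) 119 \left(-56\right)^{2} + 533^{2} = \left(-6\right) 119 \cdot 3136 + 284089 = -2239104 + 284089 = -1955015$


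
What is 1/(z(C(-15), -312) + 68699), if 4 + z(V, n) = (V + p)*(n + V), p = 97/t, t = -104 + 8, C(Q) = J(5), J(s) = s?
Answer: 96/6477139 ≈ 1.4821e-5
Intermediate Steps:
C(Q) = 5
t = -96
p = -97/96 (p = 97/(-96) = 97*(-1/96) = -97/96 ≈ -1.0104)
z(V, n) = -4 + (-97/96 + V)*(V + n) (z(V, n) = -4 + (V - 97/96)*(n + V) = -4 + (-97/96 + V)*(V + n))
1/(z(C(-15), -312) + 68699) = 1/((-4 + 5² - 97/96*5 - 97/96*(-312) + 5*(-312)) + 68699) = 1/((-4 + 25 - 485/96 + 1261/4 - 1560) + 68699) = 1/(-117965/96 + 68699) = 1/(6477139/96) = 96/6477139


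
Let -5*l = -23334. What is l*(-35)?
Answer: -163338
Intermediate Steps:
l = 23334/5 (l = -⅕*(-23334) = 23334/5 ≈ 4666.8)
l*(-35) = (23334/5)*(-35) = -163338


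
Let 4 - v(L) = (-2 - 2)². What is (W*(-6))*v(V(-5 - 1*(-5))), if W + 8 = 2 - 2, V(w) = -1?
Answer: -576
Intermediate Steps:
v(L) = -12 (v(L) = 4 - (-2 - 2)² = 4 - 1*(-4)² = 4 - 1*16 = 4 - 16 = -12)
W = -8 (W = -8 + (2 - 2) = -8 + 0 = -8)
(W*(-6))*v(V(-5 - 1*(-5))) = -8*(-6)*(-12) = 48*(-12) = -576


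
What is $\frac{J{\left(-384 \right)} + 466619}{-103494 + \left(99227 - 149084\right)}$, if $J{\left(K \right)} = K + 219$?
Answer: $- \frac{466454}{153351} \approx -3.0417$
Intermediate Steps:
$J{\left(K \right)} = 219 + K$
$\frac{J{\left(-384 \right)} + 466619}{-103494 + \left(99227 - 149084\right)} = \frac{\left(219 - 384\right) + 466619}{-103494 + \left(99227 - 149084\right)} = \frac{-165 + 466619}{-103494 + \left(99227 - 149084\right)} = \frac{466454}{-103494 - 49857} = \frac{466454}{-153351} = 466454 \left(- \frac{1}{153351}\right) = - \frac{466454}{153351}$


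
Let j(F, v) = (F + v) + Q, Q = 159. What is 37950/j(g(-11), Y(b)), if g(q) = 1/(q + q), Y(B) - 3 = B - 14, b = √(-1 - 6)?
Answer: 388228500/1514059 - 18367800*I*√7/10598413 ≈ 256.42 - 4.5853*I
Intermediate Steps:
b = I*√7 (b = √(-7) = I*√7 ≈ 2.6458*I)
Y(B) = -11 + B (Y(B) = 3 + (B - 14) = 3 + (-14 + B) = -11 + B)
g(q) = 1/(2*q)
j(F, v) = 159 + F + v (j(F, v) = (F + v) + 159 = 159 + F + v)
37950/j(g(-11), Y(b)) = 37950/(159 + (½)/(-11) + (-11 + I*√7)) = 37950/(159 + (½)*(-1/11) + (-11 + I*√7)) = 37950/(159 - 1/22 + (-11 + I*√7)) = 37950/(3255/22 + I*√7)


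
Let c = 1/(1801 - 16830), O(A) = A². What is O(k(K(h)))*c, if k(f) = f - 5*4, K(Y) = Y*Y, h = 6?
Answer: -256/15029 ≈ -0.017034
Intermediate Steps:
K(Y) = Y²
k(f) = -20 + f (k(f) = f - 20 = -20 + f)
c = -1/15029 (c = 1/(-15029) = -1/15029 ≈ -6.6538e-5)
O(k(K(h)))*c = (-20 + 6²)²*(-1/15029) = (-20 + 36)²*(-1/15029) = 16²*(-1/15029) = 256*(-1/15029) = -256/15029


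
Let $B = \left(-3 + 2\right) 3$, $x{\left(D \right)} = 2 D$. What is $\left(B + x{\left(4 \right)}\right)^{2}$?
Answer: $25$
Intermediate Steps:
$B = -3$ ($B = \left(-1\right) 3 = -3$)
$\left(B + x{\left(4 \right)}\right)^{2} = \left(-3 + 2 \cdot 4\right)^{2} = \left(-3 + 8\right)^{2} = 5^{2} = 25$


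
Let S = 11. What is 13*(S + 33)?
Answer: 572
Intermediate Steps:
13*(S + 33) = 13*(11 + 33) = 13*44 = 572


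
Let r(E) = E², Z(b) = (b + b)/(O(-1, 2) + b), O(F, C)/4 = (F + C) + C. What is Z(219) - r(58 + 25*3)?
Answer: -1361907/77 ≈ -17687.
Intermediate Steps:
O(F, C) = 4*F + 8*C (O(F, C) = 4*((F + C) + C) = 4*((C + F) + C) = 4*(F + 2*C) = 4*F + 8*C)
Z(b) = 2*b/(12 + b) (Z(b) = (b + b)/((4*(-1) + 8*2) + b) = (2*b)/((-4 + 16) + b) = (2*b)/(12 + b) = 2*b/(12 + b))
Z(219) - r(58 + 25*3) = 2*219/(12 + 219) - (58 + 25*3)² = 2*219/231 - (58 + 75)² = 2*219*(1/231) - 1*133² = 146/77 - 1*17689 = 146/77 - 17689 = -1361907/77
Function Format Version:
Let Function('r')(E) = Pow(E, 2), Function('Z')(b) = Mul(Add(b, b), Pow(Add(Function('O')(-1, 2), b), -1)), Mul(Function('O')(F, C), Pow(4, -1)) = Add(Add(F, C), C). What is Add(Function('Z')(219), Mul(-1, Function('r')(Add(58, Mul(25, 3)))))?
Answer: Rational(-1361907, 77) ≈ -17687.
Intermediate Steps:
Function('O')(F, C) = Add(Mul(4, F), Mul(8, C)) (Function('O')(F, C) = Mul(4, Add(Add(F, C), C)) = Mul(4, Add(Add(C, F), C)) = Mul(4, Add(F, Mul(2, C))) = Add(Mul(4, F), Mul(8, C)))
Function('Z')(b) = Mul(2, b, Pow(Add(12, b), -1)) (Function('Z')(b) = Mul(Add(b, b), Pow(Add(Add(Mul(4, -1), Mul(8, 2)), b), -1)) = Mul(Mul(2, b), Pow(Add(Add(-4, 16), b), -1)) = Mul(Mul(2, b), Pow(Add(12, b), -1)) = Mul(2, b, Pow(Add(12, b), -1)))
Add(Function('Z')(219), Mul(-1, Function('r')(Add(58, Mul(25, 3))))) = Add(Mul(2, 219, Pow(Add(12, 219), -1)), Mul(-1, Pow(Add(58, Mul(25, 3)), 2))) = Add(Mul(2, 219, Pow(231, -1)), Mul(-1, Pow(Add(58, 75), 2))) = Add(Mul(2, 219, Rational(1, 231)), Mul(-1, Pow(133, 2))) = Add(Rational(146, 77), Mul(-1, 17689)) = Add(Rational(146, 77), -17689) = Rational(-1361907, 77)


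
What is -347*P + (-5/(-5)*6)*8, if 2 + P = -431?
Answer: 150299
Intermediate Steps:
P = -433 (P = -2 - 431 = -433)
-347*P + (-5/(-5)*6)*8 = -347*(-433) + (-5/(-5)*6)*8 = 150251 + (-5*(-⅕)*6)*8 = 150251 + (1*6)*8 = 150251 + 6*8 = 150251 + 48 = 150299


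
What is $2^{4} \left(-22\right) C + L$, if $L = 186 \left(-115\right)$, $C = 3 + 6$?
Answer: $-24558$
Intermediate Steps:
$C = 9$
$L = -21390$
$2^{4} \left(-22\right) C + L = 2^{4} \left(-22\right) 9 - 21390 = 16 \left(-22\right) 9 - 21390 = \left(-352\right) 9 - 21390 = -3168 - 21390 = -24558$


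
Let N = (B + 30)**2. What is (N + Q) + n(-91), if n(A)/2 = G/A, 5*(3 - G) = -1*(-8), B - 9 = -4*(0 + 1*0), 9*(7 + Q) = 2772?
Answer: 118428/65 ≈ 1822.0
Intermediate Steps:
Q = 301 (Q = -7 + (1/9)*2772 = -7 + 308 = 301)
B = 9 (B = 9 - 4*(0 + 1*0) = 9 - 4*(0 + 0) = 9 - 4*0 = 9 + 0 = 9)
G = 7/5 (G = 3 - (-1)*(-8)/5 = 3 - 1/5*8 = 3 - 8/5 = 7/5 ≈ 1.4000)
N = 1521 (N = (9 + 30)**2 = 39**2 = 1521)
n(A) = 14/(5*A) (n(A) = 2*(7/(5*A)) = 14/(5*A))
(N + Q) + n(-91) = (1521 + 301) + (14/5)/(-91) = 1822 + (14/5)*(-1/91) = 1822 - 2/65 = 118428/65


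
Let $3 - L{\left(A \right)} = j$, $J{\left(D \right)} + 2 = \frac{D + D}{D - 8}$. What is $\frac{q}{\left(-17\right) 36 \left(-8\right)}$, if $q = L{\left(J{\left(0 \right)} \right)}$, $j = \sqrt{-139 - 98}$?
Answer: $\frac{1}{1632} - \frac{i \sqrt{237}}{4896} \approx 0.00061275 - 0.0031444 i$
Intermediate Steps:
$J{\left(D \right)} = -2 + \frac{2 D}{-8 + D}$ ($J{\left(D \right)} = -2 + \frac{D + D}{D - 8} = -2 + \frac{2 D}{-8 + D}$)
$j = i \sqrt{237}$ ($j = \sqrt{-237} = i \sqrt{237} \approx 15.395 i$)
$L{\left(A \right)} = 3 - i \sqrt{237}$
$q = 3 - i \sqrt{237} \approx 3.0 - 15.395 i$
$\frac{q}{\left(-17\right) 36 \left(-8\right)} = \frac{3 - i \sqrt{237}}{\left(-17\right) 36 \left(-8\right)} = \frac{3 - i \sqrt{237}}{\left(-612\right) \left(-8\right)} = \frac{3 - i \sqrt{237}}{4896} = \left(3 - i \sqrt{237}\right) \frac{1}{4896} = \frac{1}{1632} - \frac{i \sqrt{237}}{4896}$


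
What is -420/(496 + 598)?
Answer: -210/547 ≈ -0.38391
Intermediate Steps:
-420/(496 + 598) = -420/1094 = -420*1/1094 = -210/547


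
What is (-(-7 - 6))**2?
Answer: 169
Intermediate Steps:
(-(-7 - 6))**2 = (-1*(-13))**2 = 13**2 = 169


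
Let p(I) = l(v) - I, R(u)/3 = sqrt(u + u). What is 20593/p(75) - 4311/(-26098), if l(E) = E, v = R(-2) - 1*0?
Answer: -13427767993/49246926 - 41186*I/1887 ≈ -272.66 - 21.826*I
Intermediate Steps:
R(u) = 3*sqrt(2)*sqrt(u) (R(u) = 3*sqrt(u + u) = 3*sqrt(2*u) = 3*(sqrt(2)*sqrt(u)) = 3*sqrt(2)*sqrt(u))
v = 6*I (v = 3*sqrt(2)*sqrt(-2) - 1*0 = 3*sqrt(2)*(I*sqrt(2)) + 0 = 6*I + 0 = 6*I ≈ 6.0*I)
p(I) = -I + 6*I (p(I) = 6*I - I = -I + 6*I)
20593/p(75) - 4311/(-26098) = 20593/(-1*75 + 6*I) - 4311/(-26098) = 20593/(-75 + 6*I) - 4311*(-1/26098) = 20593*((-75 - 6*I)/5661) + 4311/26098 = 20593*(-75 - 6*I)/5661 + 4311/26098 = 4311/26098 + 20593*(-75 - 6*I)/5661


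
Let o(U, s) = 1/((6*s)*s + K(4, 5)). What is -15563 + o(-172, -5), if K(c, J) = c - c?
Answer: -2334449/150 ≈ -15563.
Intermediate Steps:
K(c, J) = 0
o(U, s) = 1/(6*s**2) (o(U, s) = 1/((6*s)*s + 0) = 1/(6*s**2 + 0) = 1/(6*s**2))
-15563 + o(-172, -5) = -15563 + (1/6)/(-5)**2 = -15563 + (1/6)*(1/25) = -15563 + 1/150 = -2334449/150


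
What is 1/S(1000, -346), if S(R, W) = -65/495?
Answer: -99/13 ≈ -7.6154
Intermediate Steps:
S(R, W) = -13/99 (S(R, W) = -65*1/495 = -13/99)
1/S(1000, -346) = 1/(-13/99) = -99/13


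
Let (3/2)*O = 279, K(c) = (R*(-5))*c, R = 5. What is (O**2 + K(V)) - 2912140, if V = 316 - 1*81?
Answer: -2883419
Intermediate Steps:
V = 235 (V = 316 - 81 = 235)
K(c) = -25*c (K(c) = (5*(-5))*c = -25*c)
O = 186 (O = (2/3)*279 = 186)
(O**2 + K(V)) - 2912140 = (186**2 - 25*235) - 2912140 = (34596 - 5875) - 2912140 = 28721 - 2912140 = -2883419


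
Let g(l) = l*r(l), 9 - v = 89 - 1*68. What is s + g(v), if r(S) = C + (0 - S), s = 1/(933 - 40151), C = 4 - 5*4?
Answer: 1882463/39218 ≈ 48.000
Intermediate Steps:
C = -16 (C = 4 - 20 = -16)
s = -1/39218 (s = 1/(-39218) = -1/39218 ≈ -2.5499e-5)
r(S) = -16 - S (r(S) = -16 + (0 - S) = -16 - S)
v = -12 (v = 9 - (89 - 1*68) = 9 - (89 - 68) = 9 - 1*21 = 9 - 21 = -12)
g(l) = l*(-16 - l)
s + g(v) = -1/39218 - 1*(-12)*(16 - 12) = -1/39218 - 1*(-12)*4 = -1/39218 + 48 = 1882463/39218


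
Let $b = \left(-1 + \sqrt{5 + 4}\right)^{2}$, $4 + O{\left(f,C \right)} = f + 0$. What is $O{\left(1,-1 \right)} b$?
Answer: $-12$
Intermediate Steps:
$O{\left(f,C \right)} = -4 + f$ ($O{\left(f,C \right)} = -4 + \left(f + 0\right) = -4 + f$)
$b = 4$ ($b = \left(-1 + \sqrt{9}\right)^{2} = \left(-1 + 3\right)^{2} = 2^{2} = 4$)
$O{\left(1,-1 \right)} b = \left(-4 + 1\right) 4 = \left(-3\right) 4 = -12$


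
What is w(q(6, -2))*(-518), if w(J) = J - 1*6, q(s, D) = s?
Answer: 0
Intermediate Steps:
w(J) = -6 + J (w(J) = J - 6 = -6 + J)
w(q(6, -2))*(-518) = (-6 + 6)*(-518) = 0*(-518) = 0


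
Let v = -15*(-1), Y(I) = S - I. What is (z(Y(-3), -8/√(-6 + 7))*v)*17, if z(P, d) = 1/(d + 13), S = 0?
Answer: 51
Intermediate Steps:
Y(I) = -I (Y(I) = 0 - I = -I)
z(P, d) = 1/(13 + d)
v = 15
(z(Y(-3), -8/√(-6 + 7))*v)*17 = (15/(13 - 8/√(-6 + 7)))*17 = (15/(13 - 8/(√1)))*17 = (15/(13 - 8/1))*17 = (15/(13 - 8*1))*17 = (15/(13 - 8))*17 = (15/5)*17 = ((⅕)*15)*17 = 3*17 = 51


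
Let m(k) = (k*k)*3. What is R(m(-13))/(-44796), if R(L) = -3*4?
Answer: 1/3733 ≈ 0.00026788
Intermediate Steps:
m(k) = 3*k² (m(k) = k²*3 = 3*k²)
R(L) = -12
R(m(-13))/(-44796) = -12/(-44796) = -12*(-1/44796) = 1/3733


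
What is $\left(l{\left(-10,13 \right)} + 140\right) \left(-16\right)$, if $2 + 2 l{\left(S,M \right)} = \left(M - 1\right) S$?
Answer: $-1264$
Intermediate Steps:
$l{\left(S,M \right)} = -1 + \frac{S \left(-1 + M\right)}{2}$ ($l{\left(S,M \right)} = -1 + \frac{\left(M - 1\right) S}{2} = -1 + \frac{\left(-1 + M\right) S}{2} = -1 + \frac{S \left(-1 + M\right)}{2}$)
$\left(l{\left(-10,13 \right)} + 140\right) \left(-16\right) = \left(\left(-1 - -5 + \frac{1}{2} \cdot 13 \left(-10\right)\right) + 140\right) \left(-16\right) = \left(\left(-1 + 5 - 65\right) + 140\right) \left(-16\right) = \left(-61 + 140\right) \left(-16\right) = 79 \left(-16\right) = -1264$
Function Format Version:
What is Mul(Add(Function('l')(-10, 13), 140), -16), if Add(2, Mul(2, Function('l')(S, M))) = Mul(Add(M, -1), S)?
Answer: -1264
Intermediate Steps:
Function('l')(S, M) = Add(-1, Mul(Rational(1, 2), S, Add(-1, M))) (Function('l')(S, M) = Add(-1, Mul(Rational(1, 2), Mul(Add(M, -1), S))) = Add(-1, Mul(Rational(1, 2), Mul(Add(-1, M), S))) = Add(-1, Mul(Rational(1, 2), Mul(S, Add(-1, M)))) = Add(-1, Mul(Rational(1, 2), S, Add(-1, M))))
Mul(Add(Function('l')(-10, 13), 140), -16) = Mul(Add(Add(-1, Mul(Rational(-1, 2), -10), Mul(Rational(1, 2), 13, -10)), 140), -16) = Mul(Add(Add(-1, 5, -65), 140), -16) = Mul(Add(-61, 140), -16) = Mul(79, -16) = -1264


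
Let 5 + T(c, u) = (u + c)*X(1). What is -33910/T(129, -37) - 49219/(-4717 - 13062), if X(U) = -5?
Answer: 125154545/1653447 ≈ 75.693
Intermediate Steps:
T(c, u) = -5 - 5*c - 5*u (T(c, u) = -5 + (u + c)*(-5) = -5 + (c + u)*(-5) = -5 + (-5*c - 5*u) = -5 - 5*c - 5*u)
-33910/T(129, -37) - 49219/(-4717 - 13062) = -33910/(-5 - 5*129 - 5*(-37)) - 49219/(-4717 - 13062) = -33910/(-5 - 645 + 185) - 49219/(-17779) = -33910/(-465) - 49219*(-1/17779) = -33910*(-1/465) + 49219/17779 = 6782/93 + 49219/17779 = 125154545/1653447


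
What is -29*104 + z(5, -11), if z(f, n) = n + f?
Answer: -3022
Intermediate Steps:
z(f, n) = f + n
-29*104 + z(5, -11) = -29*104 + (5 - 11) = -3016 - 6 = -3022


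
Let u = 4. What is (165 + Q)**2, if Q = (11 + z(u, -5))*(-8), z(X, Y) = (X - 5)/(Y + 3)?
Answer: 5329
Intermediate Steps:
z(X, Y) = (-5 + X)/(3 + Y)
Q = -92 (Q = (11 + (-5 + 4)/(3 - 5))*(-8) = (11 - 1/(-2))*(-8) = (11 - 1/2*(-1))*(-8) = (11 + 1/2)*(-8) = (23/2)*(-8) = -92)
(165 + Q)**2 = (165 - 92)**2 = 73**2 = 5329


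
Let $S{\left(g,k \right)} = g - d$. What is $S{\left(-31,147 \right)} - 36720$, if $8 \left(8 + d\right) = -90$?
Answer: $- \frac{146927}{4} \approx -36732.0$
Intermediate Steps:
$d = - \frac{77}{4}$ ($d = -8 + \frac{1}{8} \left(-90\right) = -8 - \frac{45}{4} = - \frac{77}{4} \approx -19.25$)
$S{\left(g,k \right)} = \frac{77}{4} + g$ ($S{\left(g,k \right)} = g - - \frac{77}{4} = g + \frac{77}{4} = \frac{77}{4} + g$)
$S{\left(-31,147 \right)} - 36720 = \left(\frac{77}{4} - 31\right) - 36720 = - \frac{47}{4} - 36720 = - \frac{146927}{4}$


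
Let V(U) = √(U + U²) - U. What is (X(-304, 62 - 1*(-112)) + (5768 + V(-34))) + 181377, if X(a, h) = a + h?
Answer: 187049 + √1122 ≈ 1.8708e+5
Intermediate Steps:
(X(-304, 62 - 1*(-112)) + (5768 + V(-34))) + 181377 = ((-304 + (62 - 1*(-112))) + (5768 + (√(-34*(1 - 34)) - 1*(-34)))) + 181377 = ((-304 + (62 + 112)) + (5768 + (√(-34*(-33)) + 34))) + 181377 = ((-304 + 174) + (5768 + (√1122 + 34))) + 181377 = (-130 + (5768 + (34 + √1122))) + 181377 = (-130 + (5802 + √1122)) + 181377 = (5672 + √1122) + 181377 = 187049 + √1122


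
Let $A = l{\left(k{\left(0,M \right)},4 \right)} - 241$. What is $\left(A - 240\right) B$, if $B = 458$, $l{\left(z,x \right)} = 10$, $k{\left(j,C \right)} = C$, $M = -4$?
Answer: $-215718$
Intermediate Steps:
$A = -231$ ($A = 10 - 241 = -231$)
$\left(A - 240\right) B = \left(-231 - 240\right) 458 = \left(-471\right) 458 = -215718$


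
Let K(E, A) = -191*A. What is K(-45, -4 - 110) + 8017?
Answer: 29791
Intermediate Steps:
K(-45, -4 - 110) + 8017 = -191*(-4 - 110) + 8017 = -191*(-114) + 8017 = 21774 + 8017 = 29791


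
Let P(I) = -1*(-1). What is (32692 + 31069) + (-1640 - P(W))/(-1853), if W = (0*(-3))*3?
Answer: 118150774/1853 ≈ 63762.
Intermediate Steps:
W = 0 (W = 0*3 = 0)
P(I) = 1
(32692 + 31069) + (-1640 - P(W))/(-1853) = (32692 + 31069) + (-1640 - 1*1)/(-1853) = 63761 + (-1640 - 1)*(-1/1853) = 63761 - 1641*(-1/1853) = 63761 + 1641/1853 = 118150774/1853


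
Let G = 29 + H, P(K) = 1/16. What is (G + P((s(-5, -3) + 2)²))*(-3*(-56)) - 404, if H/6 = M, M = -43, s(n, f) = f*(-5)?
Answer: -77731/2 ≈ -38866.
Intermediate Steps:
s(n, f) = -5*f
H = -258 (H = 6*(-43) = -258)
P(K) = 1/16
G = -229 (G = 29 - 258 = -229)
(G + P((s(-5, -3) + 2)²))*(-3*(-56)) - 404 = (-229 + 1/16)*(-3*(-56)) - 404 = -3663/16*168 - 404 = -76923/2 - 404 = -77731/2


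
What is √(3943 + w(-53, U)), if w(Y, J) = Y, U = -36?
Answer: √3890 ≈ 62.370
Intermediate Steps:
√(3943 + w(-53, U)) = √(3943 - 53) = √3890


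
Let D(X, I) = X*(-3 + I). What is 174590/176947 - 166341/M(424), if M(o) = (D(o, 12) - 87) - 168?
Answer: -9603941979/210036089 ≈ -45.725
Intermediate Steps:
M(o) = -255 + 9*o (M(o) = (o*(-3 + 12) - 87) - 168 = (o*9 - 87) - 168 = (9*o - 87) - 168 = (-87 + 9*o) - 168 = -255 + 9*o)
174590/176947 - 166341/M(424) = 174590/176947 - 166341/(-255 + 9*424) = 174590*(1/176947) - 166341/(-255 + 3816) = 174590/176947 - 166341/3561 = 174590/176947 - 166341*1/3561 = 174590/176947 - 55447/1187 = -9603941979/210036089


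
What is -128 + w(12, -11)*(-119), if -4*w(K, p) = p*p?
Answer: 13887/4 ≈ 3471.8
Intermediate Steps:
w(K, p) = -p**2/4 (w(K, p) = -p*p/4 = -p**2/4)
-128 + w(12, -11)*(-119) = -128 - 1/4*(-11)**2*(-119) = -128 - 1/4*121*(-119) = -128 - 121/4*(-119) = -128 + 14399/4 = 13887/4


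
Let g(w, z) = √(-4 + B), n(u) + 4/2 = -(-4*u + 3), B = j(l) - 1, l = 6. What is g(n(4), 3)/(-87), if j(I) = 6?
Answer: -1/87 ≈ -0.011494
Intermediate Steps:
B = 5 (B = 6 - 1 = 5)
n(u) = -5 + 4*u (n(u) = -2 - (-4*u + 3) = -2 - (3 - 4*u) = -2 + (-3 + 4*u) = -5 + 4*u)
g(w, z) = 1 (g(w, z) = √(-4 + 5) = √1 = 1)
g(n(4), 3)/(-87) = 1/(-87) = -1/87*1 = -1/87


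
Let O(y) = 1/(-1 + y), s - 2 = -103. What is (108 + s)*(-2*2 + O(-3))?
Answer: -119/4 ≈ -29.750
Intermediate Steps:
s = -101 (s = 2 - 103 = -101)
(108 + s)*(-2*2 + O(-3)) = (108 - 101)*(-2*2 + 1/(-1 - 3)) = 7*(-4 + 1/(-4)) = 7*(-4 - ¼) = 7*(-17/4) = -119/4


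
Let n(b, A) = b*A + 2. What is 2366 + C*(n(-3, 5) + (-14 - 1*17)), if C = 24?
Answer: 1310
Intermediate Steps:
n(b, A) = 2 + A*b (n(b, A) = A*b + 2 = 2 + A*b)
2366 + C*(n(-3, 5) + (-14 - 1*17)) = 2366 + 24*((2 + 5*(-3)) + (-14 - 1*17)) = 2366 + 24*((2 - 15) + (-14 - 17)) = 2366 + 24*(-13 - 31) = 2366 + 24*(-44) = 2366 - 1056 = 1310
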